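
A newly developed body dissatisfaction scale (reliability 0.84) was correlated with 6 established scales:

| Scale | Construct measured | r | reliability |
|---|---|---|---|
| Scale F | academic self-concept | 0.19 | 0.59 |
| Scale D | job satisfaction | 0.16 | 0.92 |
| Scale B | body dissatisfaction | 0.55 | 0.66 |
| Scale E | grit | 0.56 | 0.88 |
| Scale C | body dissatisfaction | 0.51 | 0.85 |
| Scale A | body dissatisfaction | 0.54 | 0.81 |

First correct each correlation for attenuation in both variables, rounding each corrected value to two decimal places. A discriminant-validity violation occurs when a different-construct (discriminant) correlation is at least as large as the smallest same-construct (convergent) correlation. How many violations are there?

Disattenuated r (r / √(r_scale · r_new)):
  Scale F (disc): 0.19 / √(0.59·0.84) = 0.27
  Scale D (disc): 0.16 / √(0.92·0.84) = 0.18
  Scale B (conv): 0.55 / √(0.66·0.84) = 0.74
  Scale E (disc): 0.56 / √(0.88·0.84) = 0.65
  Scale C (conv): 0.51 / √(0.85·0.84) = 0.60
  Scale A (conv): 0.54 / √(0.81·0.84) = 0.65
Smallest convergent = 0.60. Discriminant values: 0.27, 0.18, 0.65; count ≥ 0.60 → 1.

1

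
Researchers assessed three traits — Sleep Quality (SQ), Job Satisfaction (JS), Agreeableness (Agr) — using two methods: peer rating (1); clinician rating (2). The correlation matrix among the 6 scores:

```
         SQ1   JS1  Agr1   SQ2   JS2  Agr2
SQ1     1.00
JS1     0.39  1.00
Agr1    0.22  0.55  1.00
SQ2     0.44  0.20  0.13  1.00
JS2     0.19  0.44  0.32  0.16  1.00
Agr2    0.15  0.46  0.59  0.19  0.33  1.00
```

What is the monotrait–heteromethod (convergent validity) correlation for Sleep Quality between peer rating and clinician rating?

Same trait (SQ), different methods: r(SQ1, SQ2) = 0.44.

0.44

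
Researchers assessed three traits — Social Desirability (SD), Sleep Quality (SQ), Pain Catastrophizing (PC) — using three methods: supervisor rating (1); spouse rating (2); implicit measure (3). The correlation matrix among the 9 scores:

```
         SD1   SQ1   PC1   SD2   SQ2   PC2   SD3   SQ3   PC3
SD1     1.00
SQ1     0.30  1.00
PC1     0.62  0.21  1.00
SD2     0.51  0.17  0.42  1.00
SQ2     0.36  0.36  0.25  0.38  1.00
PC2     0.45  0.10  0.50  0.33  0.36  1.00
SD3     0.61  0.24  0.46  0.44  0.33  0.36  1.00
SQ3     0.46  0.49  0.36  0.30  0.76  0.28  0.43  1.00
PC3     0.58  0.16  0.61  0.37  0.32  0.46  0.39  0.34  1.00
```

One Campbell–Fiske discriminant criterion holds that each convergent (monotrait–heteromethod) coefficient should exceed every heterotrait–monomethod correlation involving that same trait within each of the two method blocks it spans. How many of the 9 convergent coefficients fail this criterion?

Checking each validity diagonal entry against its comparison values:
SD (methods 1·2): 0.51 vs {0.30, 0.38, 0.62, 0.33} → fail.
SD (methods 1·3): 0.61 vs {0.30, 0.43, 0.62, 0.39} → fail.
SD (methods 2·3): 0.44 vs {0.38, 0.43, 0.33, 0.39} → pass.
SQ (methods 1·2): 0.36 vs {0.30, 0.38, 0.21, 0.36} → fail.
SQ (methods 1·3): 0.49 vs {0.30, 0.43, 0.21, 0.34} → pass.
SQ (methods 2·3): 0.76 vs {0.38, 0.43, 0.36, 0.34} → pass.
PC (methods 1·2): 0.50 vs {0.62, 0.33, 0.21, 0.36} → fail.
PC (methods 1·3): 0.61 vs {0.62, 0.39, 0.21, 0.34} → fail.
PC (methods 2·3): 0.46 vs {0.33, 0.39, 0.36, 0.34} → pass.
5 of 9 fail.

5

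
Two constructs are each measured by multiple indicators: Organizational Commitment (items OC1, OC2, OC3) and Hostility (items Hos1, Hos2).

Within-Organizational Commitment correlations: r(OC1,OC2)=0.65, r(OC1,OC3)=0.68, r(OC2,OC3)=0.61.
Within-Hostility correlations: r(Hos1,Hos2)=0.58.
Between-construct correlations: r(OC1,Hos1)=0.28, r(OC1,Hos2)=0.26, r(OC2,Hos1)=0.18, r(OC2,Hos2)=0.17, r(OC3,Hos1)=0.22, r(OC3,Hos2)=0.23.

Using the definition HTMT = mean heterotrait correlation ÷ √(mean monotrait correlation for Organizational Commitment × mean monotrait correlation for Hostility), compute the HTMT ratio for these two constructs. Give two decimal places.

0.36

Mean heterotrait r = 1.34/6 = 0.2233.
Mean within-OC = 1.94/3 = 0.6467; mean within-Hos = 0.58/1 = 0.5800.
Geometric mean = √(0.6467 × 0.5800) = 0.6124.
HTMT = 0.2233 / 0.6124 = 0.36.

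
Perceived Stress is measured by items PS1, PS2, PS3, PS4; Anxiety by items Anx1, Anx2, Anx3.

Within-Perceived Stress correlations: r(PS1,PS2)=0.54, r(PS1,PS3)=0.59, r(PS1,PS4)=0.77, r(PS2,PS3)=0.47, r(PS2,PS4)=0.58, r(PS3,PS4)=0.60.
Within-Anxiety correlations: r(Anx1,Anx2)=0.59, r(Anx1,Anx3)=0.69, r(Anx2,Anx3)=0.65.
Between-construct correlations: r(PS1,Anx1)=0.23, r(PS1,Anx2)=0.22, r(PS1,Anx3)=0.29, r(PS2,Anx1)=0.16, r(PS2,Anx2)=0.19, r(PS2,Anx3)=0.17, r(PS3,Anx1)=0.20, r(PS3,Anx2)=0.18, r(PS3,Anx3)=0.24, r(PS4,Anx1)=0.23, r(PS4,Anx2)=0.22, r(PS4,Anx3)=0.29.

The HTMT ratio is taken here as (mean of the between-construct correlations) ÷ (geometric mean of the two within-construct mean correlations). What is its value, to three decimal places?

Mean heterotrait r = 2.62/12 = 0.2183.
Mean within-PS = 3.55/6 = 0.5917; mean within-Anx = 1.93/3 = 0.6433.
Geometric mean = √(0.5917 × 0.6433) = 0.6170.
HTMT = 0.2183 / 0.6170 = 0.354.

0.354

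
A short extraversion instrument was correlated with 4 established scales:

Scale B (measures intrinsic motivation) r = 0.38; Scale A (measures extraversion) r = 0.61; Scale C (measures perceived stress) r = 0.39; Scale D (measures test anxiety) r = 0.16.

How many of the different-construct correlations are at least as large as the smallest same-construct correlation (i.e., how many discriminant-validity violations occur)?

Convergent (same construct = extraversion): Scale A.
Smallest convergent = 0.61. Discriminant values: 0.38, 0.39, 0.16; count ≥ 0.61 → 0.

0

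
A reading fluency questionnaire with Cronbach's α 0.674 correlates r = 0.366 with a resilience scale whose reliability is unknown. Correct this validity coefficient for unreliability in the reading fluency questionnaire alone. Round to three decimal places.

Single correction: r_c = r_obs / √r_xx = 0.366 / √0.674 = 0.366 / 0.8210 ≈ 0.446.

0.446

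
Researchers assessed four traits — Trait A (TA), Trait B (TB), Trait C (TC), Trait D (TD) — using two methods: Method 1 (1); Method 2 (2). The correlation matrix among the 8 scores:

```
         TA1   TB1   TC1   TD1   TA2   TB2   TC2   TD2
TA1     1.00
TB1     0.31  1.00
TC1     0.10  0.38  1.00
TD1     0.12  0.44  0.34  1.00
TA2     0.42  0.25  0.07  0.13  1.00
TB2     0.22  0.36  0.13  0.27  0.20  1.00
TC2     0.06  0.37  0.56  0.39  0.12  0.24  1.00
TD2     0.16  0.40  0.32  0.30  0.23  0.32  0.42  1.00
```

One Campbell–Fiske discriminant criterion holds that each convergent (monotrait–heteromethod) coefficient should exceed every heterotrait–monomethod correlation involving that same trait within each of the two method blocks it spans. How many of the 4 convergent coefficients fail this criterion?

Each convergent coefficient versus the relevant comparison correlations:
TA (methods 1·2): 0.42 vs {0.31, 0.20, 0.10, 0.12, 0.12, 0.23} → pass.
TB (methods 1·2): 0.36 vs {0.31, 0.20, 0.38, 0.24, 0.44, 0.32} → fail.
TC (methods 1·2): 0.56 vs {0.10, 0.12, 0.38, 0.24, 0.34, 0.42} → pass.
TD (methods 1·2): 0.30 vs {0.12, 0.23, 0.44, 0.32, 0.34, 0.42} → fail.
2 of 4 fail.

2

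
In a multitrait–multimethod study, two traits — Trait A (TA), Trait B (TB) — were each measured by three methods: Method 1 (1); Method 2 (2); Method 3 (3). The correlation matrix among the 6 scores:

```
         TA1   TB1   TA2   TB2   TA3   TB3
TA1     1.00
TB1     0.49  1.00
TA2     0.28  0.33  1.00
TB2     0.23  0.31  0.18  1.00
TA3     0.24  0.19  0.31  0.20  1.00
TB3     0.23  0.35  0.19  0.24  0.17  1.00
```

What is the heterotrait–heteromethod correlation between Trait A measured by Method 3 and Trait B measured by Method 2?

Different traits and methods: r(TA3, TB2) = 0.20.

0.20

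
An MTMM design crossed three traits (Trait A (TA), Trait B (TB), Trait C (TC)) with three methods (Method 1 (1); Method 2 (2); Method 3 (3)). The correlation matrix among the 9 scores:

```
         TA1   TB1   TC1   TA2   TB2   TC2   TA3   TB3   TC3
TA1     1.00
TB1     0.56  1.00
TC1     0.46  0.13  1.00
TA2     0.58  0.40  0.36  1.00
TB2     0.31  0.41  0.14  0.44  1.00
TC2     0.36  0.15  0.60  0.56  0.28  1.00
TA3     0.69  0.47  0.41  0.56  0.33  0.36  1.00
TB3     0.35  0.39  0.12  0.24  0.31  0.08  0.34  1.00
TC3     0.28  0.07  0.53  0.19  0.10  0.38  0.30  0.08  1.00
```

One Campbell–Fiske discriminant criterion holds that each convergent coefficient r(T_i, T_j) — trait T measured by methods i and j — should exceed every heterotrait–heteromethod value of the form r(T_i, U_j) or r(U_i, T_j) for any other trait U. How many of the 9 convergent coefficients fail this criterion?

2

Convergent coefficients and their comparison sets:
TA (methods 1·2): 0.58 vs {0.31, 0.40, 0.36, 0.36} → pass.
TA (methods 1·3): 0.69 vs {0.35, 0.47, 0.28, 0.41} → pass.
TA (methods 2·3): 0.56 vs {0.24, 0.33, 0.19, 0.36} → pass.
TB (methods 1·2): 0.41 vs {0.40, 0.31, 0.15, 0.14} → pass.
TB (methods 1·3): 0.39 vs {0.47, 0.35, 0.07, 0.12} → fail.
TB (methods 2·3): 0.31 vs {0.33, 0.24, 0.10, 0.08} → fail.
TC (methods 1·2): 0.60 vs {0.36, 0.36, 0.14, 0.15} → pass.
TC (methods 1·3): 0.53 vs {0.41, 0.28, 0.12, 0.07} → pass.
TC (methods 2·3): 0.38 vs {0.36, 0.19, 0.08, 0.10} → pass.
2 of 9 fail.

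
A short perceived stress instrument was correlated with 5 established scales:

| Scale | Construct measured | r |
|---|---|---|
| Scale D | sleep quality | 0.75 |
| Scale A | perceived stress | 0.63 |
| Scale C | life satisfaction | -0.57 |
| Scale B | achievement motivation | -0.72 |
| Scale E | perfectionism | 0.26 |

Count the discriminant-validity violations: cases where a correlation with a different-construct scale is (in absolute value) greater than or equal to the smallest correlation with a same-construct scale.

Convergent (same construct = perceived stress): Scale A.
Smallest convergent = 0.63. Discriminant |r|: 0.75, 0.57, 0.72, 0.26; count ≥ 0.63 → 2.

2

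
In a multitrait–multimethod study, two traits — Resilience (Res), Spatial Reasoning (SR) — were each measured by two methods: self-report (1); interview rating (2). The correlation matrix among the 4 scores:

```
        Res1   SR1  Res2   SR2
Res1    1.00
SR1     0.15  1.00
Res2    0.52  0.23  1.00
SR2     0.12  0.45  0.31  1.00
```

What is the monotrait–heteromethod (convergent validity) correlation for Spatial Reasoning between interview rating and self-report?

Same trait (SR), different methods: r(SR2, SR1) = 0.45.

0.45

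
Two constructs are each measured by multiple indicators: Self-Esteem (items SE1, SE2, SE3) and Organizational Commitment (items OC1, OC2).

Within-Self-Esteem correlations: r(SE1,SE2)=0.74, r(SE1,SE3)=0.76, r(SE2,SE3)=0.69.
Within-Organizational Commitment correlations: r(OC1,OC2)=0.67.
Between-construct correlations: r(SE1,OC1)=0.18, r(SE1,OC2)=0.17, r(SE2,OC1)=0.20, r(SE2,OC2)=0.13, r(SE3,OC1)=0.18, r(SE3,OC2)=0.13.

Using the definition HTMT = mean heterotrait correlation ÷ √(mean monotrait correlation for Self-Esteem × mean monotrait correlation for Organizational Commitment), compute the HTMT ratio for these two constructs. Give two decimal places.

0.24

Mean heterotrait r = 0.99/6 = 0.1650.
Mean within-SE = 2.19/3 = 0.7300; mean within-OC = 0.67/1 = 0.6700.
Geometric mean = √(0.7300 × 0.6700) = 0.6994.
HTMT = 0.1650 / 0.6994 = 0.24.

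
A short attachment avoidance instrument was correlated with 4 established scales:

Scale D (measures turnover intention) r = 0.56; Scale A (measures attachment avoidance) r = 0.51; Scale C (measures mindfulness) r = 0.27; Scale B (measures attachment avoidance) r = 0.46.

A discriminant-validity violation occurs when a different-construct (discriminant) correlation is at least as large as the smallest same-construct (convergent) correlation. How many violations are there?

1

Convergent (same construct = attachment avoidance): Scale A, Scale B.
Smallest convergent = 0.46. Discriminant values: 0.56, 0.27; count ≥ 0.46 → 1.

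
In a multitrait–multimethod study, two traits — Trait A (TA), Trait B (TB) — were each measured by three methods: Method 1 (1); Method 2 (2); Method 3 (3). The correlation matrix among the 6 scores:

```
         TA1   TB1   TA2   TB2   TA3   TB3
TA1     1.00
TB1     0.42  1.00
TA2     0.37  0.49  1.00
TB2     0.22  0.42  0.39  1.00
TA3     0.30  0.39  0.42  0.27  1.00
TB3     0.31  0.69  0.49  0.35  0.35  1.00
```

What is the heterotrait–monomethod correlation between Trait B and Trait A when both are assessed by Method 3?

Different traits, same method: r(TB3, TA3) = 0.35.

0.35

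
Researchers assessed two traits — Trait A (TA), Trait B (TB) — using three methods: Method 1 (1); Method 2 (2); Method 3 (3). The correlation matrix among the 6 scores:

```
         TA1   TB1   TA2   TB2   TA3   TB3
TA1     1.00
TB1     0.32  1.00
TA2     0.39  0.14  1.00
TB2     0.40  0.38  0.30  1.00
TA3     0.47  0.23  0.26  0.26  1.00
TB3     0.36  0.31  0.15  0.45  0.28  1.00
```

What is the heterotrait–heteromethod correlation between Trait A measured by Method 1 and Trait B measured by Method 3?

Different traits and methods: r(TA1, TB3) = 0.36.

0.36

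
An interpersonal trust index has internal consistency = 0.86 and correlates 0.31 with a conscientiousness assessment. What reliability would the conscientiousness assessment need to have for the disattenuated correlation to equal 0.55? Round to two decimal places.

r_true = r_obs / √(r_xx · r_yy) ⇒ 0.55 = 0.31 / √(0.86 · r_yy).
√(0.86 · r_yy) = 0.31 / 0.55 = 0.5636; 0.86 · r_yy = 0.3176; r_yy = 0.3176 / 0.86 ≈ 0.37.

0.37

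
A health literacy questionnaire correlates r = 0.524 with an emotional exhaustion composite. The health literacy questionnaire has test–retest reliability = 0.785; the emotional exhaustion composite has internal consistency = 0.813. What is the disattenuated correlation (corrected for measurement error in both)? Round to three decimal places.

0.656

r_true = r_obs / √(r_xx · r_yy) = 0.524 / √(0.785 × 0.813) = 0.524 / √0.638205 = 0.524 / 0.7989 ≈ 0.656.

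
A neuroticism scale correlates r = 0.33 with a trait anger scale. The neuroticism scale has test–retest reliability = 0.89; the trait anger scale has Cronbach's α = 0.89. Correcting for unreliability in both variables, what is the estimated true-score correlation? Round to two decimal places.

0.37

r_true = r_obs / √(r_xx · r_yy) = 0.33 / √(0.89 × 0.89) = 0.33 / √0.7921 = 0.33 / 0.8900 ≈ 0.37.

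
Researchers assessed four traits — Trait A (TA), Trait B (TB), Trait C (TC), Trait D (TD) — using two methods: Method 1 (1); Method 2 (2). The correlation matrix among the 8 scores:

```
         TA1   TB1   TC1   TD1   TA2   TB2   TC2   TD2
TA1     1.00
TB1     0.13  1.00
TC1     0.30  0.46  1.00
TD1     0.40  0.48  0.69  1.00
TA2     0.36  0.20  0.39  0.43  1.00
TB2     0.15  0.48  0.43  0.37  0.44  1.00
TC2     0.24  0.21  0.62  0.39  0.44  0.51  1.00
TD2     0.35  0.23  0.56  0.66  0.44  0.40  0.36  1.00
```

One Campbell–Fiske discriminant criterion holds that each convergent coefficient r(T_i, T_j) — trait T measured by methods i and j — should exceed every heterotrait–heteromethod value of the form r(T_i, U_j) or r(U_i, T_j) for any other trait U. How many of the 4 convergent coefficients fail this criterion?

1

Checking each validity diagonal entry against its comparison values:
TA (methods 1·2): 0.36 vs {0.15, 0.20, 0.24, 0.39, 0.35, 0.43} → fail.
TB (methods 1·2): 0.48 vs {0.20, 0.15, 0.21, 0.43, 0.23, 0.37} → pass.
TC (methods 1·2): 0.62 vs {0.39, 0.24, 0.43, 0.21, 0.56, 0.39} → pass.
TD (methods 1·2): 0.66 vs {0.43, 0.35, 0.37, 0.23, 0.39, 0.56} → pass.
1 of 4 fail.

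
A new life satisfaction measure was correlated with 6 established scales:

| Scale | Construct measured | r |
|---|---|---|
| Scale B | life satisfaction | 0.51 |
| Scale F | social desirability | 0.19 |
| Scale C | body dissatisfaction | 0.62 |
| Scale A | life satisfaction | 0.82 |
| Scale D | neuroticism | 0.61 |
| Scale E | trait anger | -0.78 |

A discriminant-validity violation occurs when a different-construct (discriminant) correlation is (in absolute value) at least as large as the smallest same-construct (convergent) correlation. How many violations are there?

Convergent (same construct = life satisfaction): Scale B, Scale A.
Smallest convergent = 0.51. Discriminant |r|: 0.19, 0.62, 0.61, 0.78; count ≥ 0.51 → 3.

3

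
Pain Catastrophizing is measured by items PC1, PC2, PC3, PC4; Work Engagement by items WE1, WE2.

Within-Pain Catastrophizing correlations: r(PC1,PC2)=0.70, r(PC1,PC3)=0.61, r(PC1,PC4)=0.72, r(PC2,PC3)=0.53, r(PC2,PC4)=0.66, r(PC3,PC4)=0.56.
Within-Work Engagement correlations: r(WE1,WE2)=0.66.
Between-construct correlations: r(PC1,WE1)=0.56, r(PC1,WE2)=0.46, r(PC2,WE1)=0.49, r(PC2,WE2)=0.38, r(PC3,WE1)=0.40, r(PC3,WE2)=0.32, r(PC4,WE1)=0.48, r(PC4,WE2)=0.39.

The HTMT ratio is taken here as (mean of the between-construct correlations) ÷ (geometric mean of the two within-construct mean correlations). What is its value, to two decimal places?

0.67

Between-construct mean = 3.48/8 = 0.4350.
Mean within-PC = 3.78/6 = 0.6300; mean within-WE = 0.66/1 = 0.6600.
Geometric mean = √(0.6300 × 0.6600) = 0.6448.
HTMT = 0.4350 / 0.6448 = 0.67.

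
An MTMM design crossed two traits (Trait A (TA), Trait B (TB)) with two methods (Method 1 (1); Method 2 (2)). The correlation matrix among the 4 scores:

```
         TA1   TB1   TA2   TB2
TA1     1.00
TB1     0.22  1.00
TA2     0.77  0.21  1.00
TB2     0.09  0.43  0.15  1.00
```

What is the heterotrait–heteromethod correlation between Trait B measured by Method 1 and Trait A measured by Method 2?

Different traits and methods: r(TB1, TA2) = 0.21.

0.21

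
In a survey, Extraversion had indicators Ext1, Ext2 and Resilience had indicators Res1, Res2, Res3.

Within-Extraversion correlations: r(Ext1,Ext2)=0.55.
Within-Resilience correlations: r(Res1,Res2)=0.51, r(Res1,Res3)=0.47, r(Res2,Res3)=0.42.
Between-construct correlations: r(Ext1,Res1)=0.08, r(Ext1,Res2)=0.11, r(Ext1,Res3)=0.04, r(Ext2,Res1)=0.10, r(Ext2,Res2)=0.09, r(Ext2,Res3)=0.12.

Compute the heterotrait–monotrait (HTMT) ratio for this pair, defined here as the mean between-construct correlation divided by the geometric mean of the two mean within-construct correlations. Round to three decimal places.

Mean between = 0.54/6 = 0.0900.
Mean within-Ext = 0.55/1 = 0.5500; mean within-Res = 1.40/3 = 0.4667.
Geometric mean = √(0.5500 × 0.4667) = 0.5066.
HTMT = 0.0900 / 0.5066 = 0.178.

0.178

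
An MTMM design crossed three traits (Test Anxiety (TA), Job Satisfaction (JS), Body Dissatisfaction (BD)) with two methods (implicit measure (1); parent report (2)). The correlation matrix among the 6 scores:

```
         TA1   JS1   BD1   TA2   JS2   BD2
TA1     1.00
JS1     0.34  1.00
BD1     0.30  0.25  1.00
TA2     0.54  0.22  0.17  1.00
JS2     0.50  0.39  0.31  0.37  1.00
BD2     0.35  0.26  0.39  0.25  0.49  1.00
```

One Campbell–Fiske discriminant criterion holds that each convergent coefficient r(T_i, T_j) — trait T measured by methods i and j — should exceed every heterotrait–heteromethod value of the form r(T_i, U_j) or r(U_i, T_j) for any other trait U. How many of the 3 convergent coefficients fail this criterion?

1

Convergent coefficients and their comparison sets:
TA (methods 1·2): 0.54 vs {0.50, 0.22, 0.35, 0.17} → pass.
JS (methods 1·2): 0.39 vs {0.22, 0.50, 0.26, 0.31} → fail.
BD (methods 1·2): 0.39 vs {0.17, 0.35, 0.31, 0.26} → pass.
1 of 3 fail.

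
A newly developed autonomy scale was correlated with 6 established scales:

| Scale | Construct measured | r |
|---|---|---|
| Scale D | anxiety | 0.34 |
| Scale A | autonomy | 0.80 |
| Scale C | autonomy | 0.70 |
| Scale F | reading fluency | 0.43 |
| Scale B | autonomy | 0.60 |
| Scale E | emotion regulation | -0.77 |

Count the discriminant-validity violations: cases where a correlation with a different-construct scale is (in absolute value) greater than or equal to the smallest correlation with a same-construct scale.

1

Convergent (same construct = autonomy): Scale A, Scale C, Scale B.
Smallest convergent = 0.60. Discriminant |r|: 0.34, 0.43, 0.77; count ≥ 0.60 → 1.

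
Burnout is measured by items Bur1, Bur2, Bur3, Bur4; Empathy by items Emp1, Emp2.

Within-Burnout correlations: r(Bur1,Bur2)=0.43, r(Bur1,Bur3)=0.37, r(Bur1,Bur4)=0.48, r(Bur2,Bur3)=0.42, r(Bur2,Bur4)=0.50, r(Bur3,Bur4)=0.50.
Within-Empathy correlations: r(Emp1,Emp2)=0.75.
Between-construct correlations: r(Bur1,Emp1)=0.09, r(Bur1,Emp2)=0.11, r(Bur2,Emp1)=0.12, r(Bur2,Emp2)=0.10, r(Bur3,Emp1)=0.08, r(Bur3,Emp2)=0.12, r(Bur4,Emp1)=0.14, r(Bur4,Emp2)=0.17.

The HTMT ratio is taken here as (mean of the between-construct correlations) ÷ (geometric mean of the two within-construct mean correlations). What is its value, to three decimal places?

0.200

Mean heterotrait r = 0.93/8 = 0.1163.
Mean within-Bur = 2.70/6 = 0.4500; mean within-Emp = 0.75/1 = 0.7500.
Geometric mean = √(0.4500 × 0.7500) = 0.5809.
HTMT = 0.1163 / 0.5809 = 0.200.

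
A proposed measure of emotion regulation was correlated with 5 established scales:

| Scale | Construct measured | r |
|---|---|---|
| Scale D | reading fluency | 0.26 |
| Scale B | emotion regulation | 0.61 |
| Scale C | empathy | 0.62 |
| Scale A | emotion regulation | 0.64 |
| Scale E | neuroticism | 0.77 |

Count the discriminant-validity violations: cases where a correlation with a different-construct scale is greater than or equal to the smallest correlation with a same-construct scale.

2

Convergent (same construct = emotion regulation): Scale B, Scale A.
Smallest convergent = 0.61. Discriminant values: 0.26, 0.62, 0.77; count ≥ 0.61 → 2.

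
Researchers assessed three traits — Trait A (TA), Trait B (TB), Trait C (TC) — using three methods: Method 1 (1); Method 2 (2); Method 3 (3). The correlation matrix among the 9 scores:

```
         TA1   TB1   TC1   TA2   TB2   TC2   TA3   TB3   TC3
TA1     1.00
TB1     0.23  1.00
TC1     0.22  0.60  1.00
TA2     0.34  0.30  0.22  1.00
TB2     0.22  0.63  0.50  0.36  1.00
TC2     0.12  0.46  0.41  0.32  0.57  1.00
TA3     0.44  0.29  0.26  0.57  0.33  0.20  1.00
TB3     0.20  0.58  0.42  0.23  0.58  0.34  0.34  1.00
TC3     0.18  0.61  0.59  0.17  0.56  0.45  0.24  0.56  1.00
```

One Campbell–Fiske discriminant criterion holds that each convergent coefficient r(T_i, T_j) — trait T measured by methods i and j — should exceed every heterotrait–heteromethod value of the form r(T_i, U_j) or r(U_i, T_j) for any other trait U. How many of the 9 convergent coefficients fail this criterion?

Each convergent coefficient versus the relevant comparison correlations:
TA (methods 1·2): 0.34 vs {0.22, 0.30, 0.12, 0.22} → pass.
TA (methods 1·3): 0.44 vs {0.20, 0.29, 0.18, 0.26} → pass.
TA (methods 2·3): 0.57 vs {0.23, 0.33, 0.17, 0.20} → pass.
TB (methods 1·2): 0.63 vs {0.30, 0.22, 0.46, 0.50} → pass.
TB (methods 1·3): 0.58 vs {0.29, 0.20, 0.61, 0.42} → fail.
TB (methods 2·3): 0.58 vs {0.33, 0.23, 0.56, 0.34} → pass.
TC (methods 1·2): 0.41 vs {0.22, 0.12, 0.50, 0.46} → fail.
TC (methods 1·3): 0.59 vs {0.26, 0.18, 0.42, 0.61} → fail.
TC (methods 2·3): 0.45 vs {0.20, 0.17, 0.34, 0.56} → fail.
4 of 9 fail.

4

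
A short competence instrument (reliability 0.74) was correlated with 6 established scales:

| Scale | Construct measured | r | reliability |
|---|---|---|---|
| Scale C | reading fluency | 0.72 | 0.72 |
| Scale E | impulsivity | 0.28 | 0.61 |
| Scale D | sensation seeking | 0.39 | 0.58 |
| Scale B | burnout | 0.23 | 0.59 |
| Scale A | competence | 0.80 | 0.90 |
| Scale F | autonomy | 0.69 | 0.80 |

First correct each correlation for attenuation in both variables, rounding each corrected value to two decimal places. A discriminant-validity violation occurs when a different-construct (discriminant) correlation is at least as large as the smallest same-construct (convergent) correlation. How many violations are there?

Disattenuated r (r / √(r_scale · r_new)):
  Scale C (disc): 0.72 / √(0.72·0.74) = 0.99
  Scale E (disc): 0.28 / √(0.61·0.74) = 0.42
  Scale D (disc): 0.39 / √(0.58·0.74) = 0.60
  Scale B (disc): 0.23 / √(0.59·0.74) = 0.35
  Scale A (conv): 0.80 / √(0.90·0.74) = 0.98
  Scale F (disc): 0.69 / √(0.80·0.74) = 0.90
Smallest convergent = 0.98. Discriminant values: 0.99, 0.42, 0.60, 0.35, 0.90; count ≥ 0.98 → 1.

1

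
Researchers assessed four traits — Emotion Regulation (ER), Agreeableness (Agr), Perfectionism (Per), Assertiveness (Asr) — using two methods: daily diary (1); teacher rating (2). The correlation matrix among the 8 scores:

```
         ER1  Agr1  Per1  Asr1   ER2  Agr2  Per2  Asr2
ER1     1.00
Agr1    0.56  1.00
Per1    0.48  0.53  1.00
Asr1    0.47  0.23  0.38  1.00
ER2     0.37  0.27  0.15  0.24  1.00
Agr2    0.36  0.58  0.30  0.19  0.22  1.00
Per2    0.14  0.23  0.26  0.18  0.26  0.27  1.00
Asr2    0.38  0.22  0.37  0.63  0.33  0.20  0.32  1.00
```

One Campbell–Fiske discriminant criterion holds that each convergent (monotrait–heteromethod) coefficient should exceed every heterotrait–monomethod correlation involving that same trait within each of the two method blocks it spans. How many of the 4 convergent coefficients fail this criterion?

Each convergent coefficient versus the relevant comparison correlations:
ER (methods 1·2): 0.37 vs {0.56, 0.22, 0.48, 0.26, 0.47, 0.33} → fail.
Agr (methods 1·2): 0.58 vs {0.56, 0.22, 0.53, 0.27, 0.23, 0.20} → pass.
Per (methods 1·2): 0.26 vs {0.48, 0.26, 0.53, 0.27, 0.38, 0.32} → fail.
Asr (methods 1·2): 0.63 vs {0.47, 0.33, 0.23, 0.20, 0.38, 0.32} → pass.
2 of 4 fail.

2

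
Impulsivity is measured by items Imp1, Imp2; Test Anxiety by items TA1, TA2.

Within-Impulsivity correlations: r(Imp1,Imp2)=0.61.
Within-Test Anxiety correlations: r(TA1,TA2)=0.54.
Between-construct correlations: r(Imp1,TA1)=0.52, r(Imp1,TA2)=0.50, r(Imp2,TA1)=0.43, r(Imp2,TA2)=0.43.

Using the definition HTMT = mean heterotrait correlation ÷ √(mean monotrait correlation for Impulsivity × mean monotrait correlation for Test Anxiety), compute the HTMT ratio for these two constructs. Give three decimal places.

Between-construct mean = 1.88/4 = 0.4700.
Mean within-Imp = 0.61/1 = 0.6100; mean within-TA = 0.54/1 = 0.5400.
Geometric mean = √(0.6100 × 0.5400) = 0.5739.
HTMT = 0.4700 / 0.5739 = 0.819.

0.819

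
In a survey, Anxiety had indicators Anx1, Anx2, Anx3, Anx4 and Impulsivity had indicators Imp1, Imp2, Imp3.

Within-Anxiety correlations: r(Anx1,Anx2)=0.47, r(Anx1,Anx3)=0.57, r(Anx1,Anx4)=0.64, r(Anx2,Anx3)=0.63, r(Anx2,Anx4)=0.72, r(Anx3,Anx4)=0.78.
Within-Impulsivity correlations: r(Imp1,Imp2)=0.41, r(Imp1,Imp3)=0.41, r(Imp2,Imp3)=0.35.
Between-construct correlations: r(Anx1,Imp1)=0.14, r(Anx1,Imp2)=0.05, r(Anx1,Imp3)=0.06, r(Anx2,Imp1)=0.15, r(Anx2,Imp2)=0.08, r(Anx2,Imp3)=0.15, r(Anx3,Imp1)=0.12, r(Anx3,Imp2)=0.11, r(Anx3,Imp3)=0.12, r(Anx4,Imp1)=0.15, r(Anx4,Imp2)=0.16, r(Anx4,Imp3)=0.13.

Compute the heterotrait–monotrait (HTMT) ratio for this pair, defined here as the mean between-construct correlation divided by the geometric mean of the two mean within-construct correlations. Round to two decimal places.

Between-construct mean = 1.42/12 = 0.1183.
Mean within-Anx = 3.81/6 = 0.6350; mean within-Imp = 1.17/3 = 0.3900.
Geometric mean = √(0.6350 × 0.3900) = 0.4976.
HTMT = 0.1183 / 0.4976 = 0.24.

0.24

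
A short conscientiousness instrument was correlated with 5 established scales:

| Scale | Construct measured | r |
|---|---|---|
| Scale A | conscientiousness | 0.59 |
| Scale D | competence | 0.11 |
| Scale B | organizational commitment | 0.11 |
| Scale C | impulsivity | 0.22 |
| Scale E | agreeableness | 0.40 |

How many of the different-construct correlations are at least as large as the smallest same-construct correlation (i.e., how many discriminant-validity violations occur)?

Convergent (same construct = conscientiousness): Scale A.
Smallest convergent = 0.59. Discriminant values: 0.11, 0.11, 0.22, 0.40; count ≥ 0.59 → 0.

0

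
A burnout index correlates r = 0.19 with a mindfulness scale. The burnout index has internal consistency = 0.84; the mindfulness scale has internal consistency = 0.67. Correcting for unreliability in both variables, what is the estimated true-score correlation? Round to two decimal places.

r_true = r_obs / √(r_xx · r_yy) = 0.19 / √(0.84 × 0.67) = 0.19 / √0.5628 = 0.19 / 0.7502 ≈ 0.25.

0.25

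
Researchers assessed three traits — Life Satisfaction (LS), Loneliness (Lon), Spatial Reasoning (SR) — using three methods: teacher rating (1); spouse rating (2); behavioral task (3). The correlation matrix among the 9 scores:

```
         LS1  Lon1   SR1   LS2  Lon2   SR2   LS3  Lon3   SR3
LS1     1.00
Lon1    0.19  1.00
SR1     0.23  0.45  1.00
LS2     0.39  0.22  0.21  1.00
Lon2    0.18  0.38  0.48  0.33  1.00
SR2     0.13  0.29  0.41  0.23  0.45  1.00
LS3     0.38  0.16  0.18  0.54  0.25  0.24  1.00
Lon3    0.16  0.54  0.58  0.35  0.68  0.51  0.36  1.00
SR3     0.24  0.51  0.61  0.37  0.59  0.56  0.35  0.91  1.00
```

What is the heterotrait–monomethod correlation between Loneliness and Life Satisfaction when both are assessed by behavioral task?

0.36

Different traits, same method: r(Lon3, LS3) = 0.36.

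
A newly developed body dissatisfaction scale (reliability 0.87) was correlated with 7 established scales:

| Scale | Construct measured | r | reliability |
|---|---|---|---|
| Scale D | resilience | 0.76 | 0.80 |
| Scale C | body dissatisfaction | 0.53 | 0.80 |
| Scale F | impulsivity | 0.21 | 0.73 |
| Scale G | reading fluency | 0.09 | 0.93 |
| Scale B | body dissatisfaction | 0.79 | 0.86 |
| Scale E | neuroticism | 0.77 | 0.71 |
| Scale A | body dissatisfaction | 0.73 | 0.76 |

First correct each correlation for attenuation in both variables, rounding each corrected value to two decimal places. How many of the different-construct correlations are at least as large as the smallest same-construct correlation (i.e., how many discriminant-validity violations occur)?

Disattenuated r (r / √(r_scale · r_new)):
  Scale D (disc): 0.76 / √(0.80·0.87) = 0.91
  Scale C (conv): 0.53 / √(0.80·0.87) = 0.64
  Scale F (disc): 0.21 / √(0.73·0.87) = 0.26
  Scale G (disc): 0.09 / √(0.93·0.87) = 0.10
  Scale B (conv): 0.79 / √(0.86·0.87) = 0.91
  Scale E (disc): 0.77 / √(0.71·0.87) = 0.98
  Scale A (conv): 0.73 / √(0.76·0.87) = 0.90
Smallest convergent = 0.64. Discriminant values: 0.91, 0.26, 0.10, 0.98; count ≥ 0.64 → 2.

2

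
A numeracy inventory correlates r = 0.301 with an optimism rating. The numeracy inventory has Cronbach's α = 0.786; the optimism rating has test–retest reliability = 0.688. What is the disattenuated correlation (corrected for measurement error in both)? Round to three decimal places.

r_true = r_obs / √(r_xx · r_yy) = 0.301 / √(0.786 × 0.688) = 0.301 / √0.540768 = 0.301 / 0.7354 ≈ 0.409.

0.409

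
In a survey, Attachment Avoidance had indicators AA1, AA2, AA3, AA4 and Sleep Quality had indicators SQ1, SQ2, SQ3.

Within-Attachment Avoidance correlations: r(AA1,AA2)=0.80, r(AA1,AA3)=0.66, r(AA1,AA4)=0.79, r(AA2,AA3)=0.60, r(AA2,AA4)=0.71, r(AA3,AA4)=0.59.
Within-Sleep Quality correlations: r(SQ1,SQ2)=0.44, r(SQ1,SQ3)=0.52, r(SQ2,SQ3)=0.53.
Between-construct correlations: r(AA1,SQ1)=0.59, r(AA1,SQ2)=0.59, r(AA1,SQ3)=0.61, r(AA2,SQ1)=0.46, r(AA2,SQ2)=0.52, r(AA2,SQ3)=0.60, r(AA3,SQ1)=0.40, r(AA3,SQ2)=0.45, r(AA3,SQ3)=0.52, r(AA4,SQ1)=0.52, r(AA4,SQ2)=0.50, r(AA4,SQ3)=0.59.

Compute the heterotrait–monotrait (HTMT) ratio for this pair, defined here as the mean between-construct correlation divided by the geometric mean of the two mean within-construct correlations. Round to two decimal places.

0.90

Mean between = 6.35/12 = 0.5292.
Mean within-AA = 4.15/6 = 0.6917; mean within-SQ = 1.49/3 = 0.4967.
Geometric mean = √(0.6917 × 0.4967) = 0.5861.
HTMT = 0.5292 / 0.5861 = 0.90.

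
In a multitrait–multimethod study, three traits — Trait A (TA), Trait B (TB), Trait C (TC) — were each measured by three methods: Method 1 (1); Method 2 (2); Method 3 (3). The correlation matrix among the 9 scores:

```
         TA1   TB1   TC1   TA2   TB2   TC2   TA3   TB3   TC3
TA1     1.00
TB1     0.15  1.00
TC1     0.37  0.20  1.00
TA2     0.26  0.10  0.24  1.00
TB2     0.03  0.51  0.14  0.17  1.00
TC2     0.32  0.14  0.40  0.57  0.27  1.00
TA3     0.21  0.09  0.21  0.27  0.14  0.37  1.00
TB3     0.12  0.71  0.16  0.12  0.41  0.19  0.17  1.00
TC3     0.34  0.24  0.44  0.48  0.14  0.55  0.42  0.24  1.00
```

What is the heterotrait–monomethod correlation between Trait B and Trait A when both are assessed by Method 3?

0.17

Different traits, same method: r(TB3, TA3) = 0.17.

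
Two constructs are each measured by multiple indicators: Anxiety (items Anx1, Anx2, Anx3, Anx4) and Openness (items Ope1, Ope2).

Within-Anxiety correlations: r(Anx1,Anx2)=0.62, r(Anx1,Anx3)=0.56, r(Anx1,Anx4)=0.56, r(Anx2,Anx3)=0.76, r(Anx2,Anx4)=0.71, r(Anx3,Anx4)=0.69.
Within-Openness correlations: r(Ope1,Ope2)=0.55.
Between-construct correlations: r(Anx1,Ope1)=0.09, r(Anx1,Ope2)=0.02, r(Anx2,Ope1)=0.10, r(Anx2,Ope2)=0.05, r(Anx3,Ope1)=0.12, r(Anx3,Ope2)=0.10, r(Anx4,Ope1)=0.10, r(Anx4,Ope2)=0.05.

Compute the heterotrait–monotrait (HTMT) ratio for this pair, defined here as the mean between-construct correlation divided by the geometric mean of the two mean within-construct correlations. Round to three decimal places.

Between-construct mean = 0.63/8 = 0.0788.
Mean within-Anx = 3.90/6 = 0.6500; mean within-Ope = 0.55/1 = 0.5500.
Geometric mean = √(0.6500 × 0.5500) = 0.5979.
HTMT = 0.0788 / 0.5979 = 0.132.

0.132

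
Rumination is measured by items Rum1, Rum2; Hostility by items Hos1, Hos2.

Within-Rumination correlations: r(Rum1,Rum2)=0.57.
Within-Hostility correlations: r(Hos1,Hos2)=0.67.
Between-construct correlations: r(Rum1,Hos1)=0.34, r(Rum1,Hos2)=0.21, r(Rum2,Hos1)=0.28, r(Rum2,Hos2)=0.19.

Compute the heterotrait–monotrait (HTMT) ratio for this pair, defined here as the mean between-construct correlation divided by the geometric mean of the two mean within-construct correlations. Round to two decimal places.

Mean heterotrait r = 1.02/4 = 0.2550.
Mean within-Rum = 0.57/1 = 0.5700; mean within-Hos = 0.67/1 = 0.6700.
Geometric mean = √(0.5700 × 0.6700) = 0.6180.
HTMT = 0.2550 / 0.6180 = 0.41.

0.41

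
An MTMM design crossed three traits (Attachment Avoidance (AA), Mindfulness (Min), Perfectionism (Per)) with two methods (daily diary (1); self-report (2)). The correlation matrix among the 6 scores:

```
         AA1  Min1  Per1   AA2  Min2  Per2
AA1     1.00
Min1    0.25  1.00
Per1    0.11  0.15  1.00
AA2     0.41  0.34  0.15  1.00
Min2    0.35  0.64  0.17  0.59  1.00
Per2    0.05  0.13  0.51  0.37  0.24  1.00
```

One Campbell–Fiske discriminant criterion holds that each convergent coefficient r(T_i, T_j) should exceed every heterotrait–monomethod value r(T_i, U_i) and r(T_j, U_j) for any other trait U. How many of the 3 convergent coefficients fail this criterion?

Convergent coefficients and their comparison sets:
AA (methods 1·2): 0.41 vs {0.25, 0.59, 0.11, 0.37} → fail.
Min (methods 1·2): 0.64 vs {0.25, 0.59, 0.15, 0.24} → pass.
Per (methods 1·2): 0.51 vs {0.11, 0.37, 0.15, 0.24} → pass.
1 of 3 fail.

1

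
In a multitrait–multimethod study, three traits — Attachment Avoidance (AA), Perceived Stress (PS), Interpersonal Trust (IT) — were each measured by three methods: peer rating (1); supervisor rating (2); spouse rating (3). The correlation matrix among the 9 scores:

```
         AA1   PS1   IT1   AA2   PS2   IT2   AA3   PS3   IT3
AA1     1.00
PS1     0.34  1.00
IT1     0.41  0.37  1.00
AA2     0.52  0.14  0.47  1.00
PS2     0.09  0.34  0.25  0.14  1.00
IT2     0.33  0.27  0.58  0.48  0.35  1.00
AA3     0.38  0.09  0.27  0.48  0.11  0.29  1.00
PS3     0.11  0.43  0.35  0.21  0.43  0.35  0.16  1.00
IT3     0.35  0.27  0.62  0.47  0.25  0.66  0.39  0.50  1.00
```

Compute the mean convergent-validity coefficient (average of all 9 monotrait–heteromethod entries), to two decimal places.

Convergent values: 0.52, 0.38, 0.48, 0.34, 0.43, 0.43, 0.58, 0.62, 0.66; mean = 4.44/9 = 0.49.

0.49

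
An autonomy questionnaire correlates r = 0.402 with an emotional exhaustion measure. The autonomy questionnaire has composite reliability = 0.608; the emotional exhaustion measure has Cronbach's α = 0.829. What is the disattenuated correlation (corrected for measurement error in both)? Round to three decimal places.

r_true = r_obs / √(r_xx · r_yy) = 0.402 / √(0.608 × 0.829) = 0.402 / √0.504032 = 0.402 / 0.7100 ≈ 0.566.

0.566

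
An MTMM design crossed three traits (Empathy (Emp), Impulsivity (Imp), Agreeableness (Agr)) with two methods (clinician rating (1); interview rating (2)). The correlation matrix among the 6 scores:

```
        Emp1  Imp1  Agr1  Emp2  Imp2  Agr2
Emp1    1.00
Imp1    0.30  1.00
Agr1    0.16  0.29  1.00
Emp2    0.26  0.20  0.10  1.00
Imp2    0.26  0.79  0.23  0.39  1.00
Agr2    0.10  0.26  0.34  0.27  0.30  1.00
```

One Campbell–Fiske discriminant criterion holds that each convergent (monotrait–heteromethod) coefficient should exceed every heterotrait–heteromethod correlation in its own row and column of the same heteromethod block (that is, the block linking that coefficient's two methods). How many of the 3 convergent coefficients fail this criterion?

1

Checking each validity diagonal entry against its comparison values:
Emp (methods 1·2): 0.26 vs {0.26, 0.20, 0.10, 0.10} → fail.
Imp (methods 1·2): 0.79 vs {0.20, 0.26, 0.26, 0.23} → pass.
Agr (methods 1·2): 0.34 vs {0.10, 0.10, 0.23, 0.26} → pass.
1 of 3 fail.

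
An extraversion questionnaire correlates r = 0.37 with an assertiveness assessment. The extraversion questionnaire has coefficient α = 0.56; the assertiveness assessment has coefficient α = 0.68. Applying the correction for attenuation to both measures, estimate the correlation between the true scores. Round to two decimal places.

r_true = r_obs / √(r_xx · r_yy) = 0.37 / √(0.56 × 0.68) = 0.37 / √0.3808 = 0.37 / 0.6171 ≈ 0.60.

0.60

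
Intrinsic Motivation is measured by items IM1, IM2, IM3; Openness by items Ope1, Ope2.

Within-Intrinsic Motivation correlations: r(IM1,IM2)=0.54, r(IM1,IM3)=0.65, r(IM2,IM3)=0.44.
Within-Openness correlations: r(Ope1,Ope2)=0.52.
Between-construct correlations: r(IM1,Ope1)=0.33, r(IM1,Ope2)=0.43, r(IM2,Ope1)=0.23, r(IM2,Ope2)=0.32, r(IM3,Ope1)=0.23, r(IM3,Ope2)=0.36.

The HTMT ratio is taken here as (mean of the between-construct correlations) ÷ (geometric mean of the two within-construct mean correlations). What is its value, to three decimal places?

0.596

Mean between = 1.90/6 = 0.3167.
Mean within-IM = 1.63/3 = 0.5433; mean within-Ope = 0.52/1 = 0.5200.
Geometric mean = √(0.5433 × 0.5200) = 0.5315.
HTMT = 0.3167 / 0.5315 = 0.596.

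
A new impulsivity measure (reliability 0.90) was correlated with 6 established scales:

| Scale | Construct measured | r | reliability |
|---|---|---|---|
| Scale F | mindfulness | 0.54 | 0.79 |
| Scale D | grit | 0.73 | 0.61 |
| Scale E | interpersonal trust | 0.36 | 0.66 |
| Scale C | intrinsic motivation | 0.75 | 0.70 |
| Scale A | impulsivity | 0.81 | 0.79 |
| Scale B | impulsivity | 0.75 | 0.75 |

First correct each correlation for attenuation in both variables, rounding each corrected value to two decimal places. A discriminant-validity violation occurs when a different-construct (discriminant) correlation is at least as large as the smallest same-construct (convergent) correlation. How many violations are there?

Disattenuated r (r / √(r_scale · r_new)):
  Scale F (disc): 0.54 / √(0.79·0.90) = 0.64
  Scale D (disc): 0.73 / √(0.61·0.90) = 0.99
  Scale E (disc): 0.36 / √(0.66·0.90) = 0.47
  Scale C (disc): 0.75 / √(0.70·0.90) = 0.94
  Scale A (conv): 0.81 / √(0.79·0.90) = 0.96
  Scale B (conv): 0.75 / √(0.75·0.90) = 0.91
Smallest convergent = 0.91. Discriminant values: 0.64, 0.99, 0.47, 0.94; count ≥ 0.91 → 2.

2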